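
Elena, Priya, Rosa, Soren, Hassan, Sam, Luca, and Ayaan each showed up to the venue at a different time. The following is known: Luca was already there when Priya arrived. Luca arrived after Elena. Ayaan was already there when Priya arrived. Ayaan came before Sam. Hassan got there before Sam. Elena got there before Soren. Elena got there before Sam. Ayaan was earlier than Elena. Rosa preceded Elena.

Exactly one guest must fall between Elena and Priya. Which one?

Tracing the constraints gives Elena → Luca → Priya, so Luca sits after Elena and before Priya.
No other guest is forced both after Elena and before Priya.

Luca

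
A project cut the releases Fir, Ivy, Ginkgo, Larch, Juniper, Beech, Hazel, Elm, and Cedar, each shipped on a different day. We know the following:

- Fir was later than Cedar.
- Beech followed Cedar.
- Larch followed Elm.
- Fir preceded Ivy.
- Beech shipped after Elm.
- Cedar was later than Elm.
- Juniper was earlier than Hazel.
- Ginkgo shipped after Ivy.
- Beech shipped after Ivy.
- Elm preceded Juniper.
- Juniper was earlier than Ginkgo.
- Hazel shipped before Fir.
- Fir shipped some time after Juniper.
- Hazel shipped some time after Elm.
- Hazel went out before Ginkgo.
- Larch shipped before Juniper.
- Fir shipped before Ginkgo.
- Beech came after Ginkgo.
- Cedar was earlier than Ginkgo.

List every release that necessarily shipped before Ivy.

Cedar, Elm, Fir, Hazel, Juniper, Larch

Directly stated before Ivy: Fir.
Cedar reaches Ivy via Cedar → Fir → Ivy.
Elm reaches Ivy via Elm → Juniper → Fir → Ivy.
Hazel reaches Ivy via Hazel → Fir → Ivy.
Likewise Juniper and Larch each reach Ivy by chaining the stated constraints.
No chain forces Beech (or any of the others) ahead of Ivy.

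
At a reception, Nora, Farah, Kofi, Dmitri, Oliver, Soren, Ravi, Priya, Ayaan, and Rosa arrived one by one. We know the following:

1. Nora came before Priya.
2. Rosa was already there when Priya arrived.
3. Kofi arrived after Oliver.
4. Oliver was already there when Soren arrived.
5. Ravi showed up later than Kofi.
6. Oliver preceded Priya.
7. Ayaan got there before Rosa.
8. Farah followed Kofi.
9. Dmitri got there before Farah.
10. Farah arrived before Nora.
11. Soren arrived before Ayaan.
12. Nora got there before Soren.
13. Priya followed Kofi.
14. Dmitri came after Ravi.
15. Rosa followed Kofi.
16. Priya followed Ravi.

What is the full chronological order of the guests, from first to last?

The constraints fix every adjacent pair, so only one ordering works:
Oliver → Kofi → Ravi → Dmitri → Farah → Nora → Soren → Ayaan → Rosa → Priya.

Oliver, Kofi, Ravi, Dmitri, Farah, Nora, Soren, Ayaan, Rosa, Priya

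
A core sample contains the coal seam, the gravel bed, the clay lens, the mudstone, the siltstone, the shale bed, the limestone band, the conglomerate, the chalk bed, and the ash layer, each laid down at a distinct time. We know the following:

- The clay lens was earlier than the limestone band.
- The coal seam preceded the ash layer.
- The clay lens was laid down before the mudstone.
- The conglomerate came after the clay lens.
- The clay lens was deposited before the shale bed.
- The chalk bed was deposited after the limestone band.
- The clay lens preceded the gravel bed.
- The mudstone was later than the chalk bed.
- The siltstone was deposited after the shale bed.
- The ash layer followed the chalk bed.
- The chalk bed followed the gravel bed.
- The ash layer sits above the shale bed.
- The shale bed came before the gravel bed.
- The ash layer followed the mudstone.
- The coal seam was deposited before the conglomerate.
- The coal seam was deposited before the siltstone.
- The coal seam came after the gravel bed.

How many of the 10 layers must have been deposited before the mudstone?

Directly stated before the mudstone: the chalk bed and the clay lens.
The gravel bed reaches the mudstone via the gravel bed → the chalk bed → the mudstone.
The limestone band reaches the mudstone via the limestone band → the chalk bed → the mudstone.
The shale bed reaches the mudstone via the shale bed → the gravel bed → the chalk bed → the mudstone.
No chain forces the ash layer (or any of the others) ahead of the mudstone.
That's the chalk bed, the clay lens, the gravel bed, the limestone band, and the shale bed — 5 in all.

5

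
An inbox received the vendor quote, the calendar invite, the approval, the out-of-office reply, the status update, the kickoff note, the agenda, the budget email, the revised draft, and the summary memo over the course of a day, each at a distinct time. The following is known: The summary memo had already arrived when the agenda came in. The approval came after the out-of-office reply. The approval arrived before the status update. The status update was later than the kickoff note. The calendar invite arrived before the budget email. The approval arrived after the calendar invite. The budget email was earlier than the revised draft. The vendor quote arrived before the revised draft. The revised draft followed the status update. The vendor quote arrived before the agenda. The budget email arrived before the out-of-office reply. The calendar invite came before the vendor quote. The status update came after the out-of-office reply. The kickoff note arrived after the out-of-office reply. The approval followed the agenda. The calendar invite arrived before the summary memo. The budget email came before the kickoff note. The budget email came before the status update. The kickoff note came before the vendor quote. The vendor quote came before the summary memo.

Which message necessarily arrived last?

Every other message has a chain of constraints placing it before the revised draft, so the revised draft is last.

the revised draft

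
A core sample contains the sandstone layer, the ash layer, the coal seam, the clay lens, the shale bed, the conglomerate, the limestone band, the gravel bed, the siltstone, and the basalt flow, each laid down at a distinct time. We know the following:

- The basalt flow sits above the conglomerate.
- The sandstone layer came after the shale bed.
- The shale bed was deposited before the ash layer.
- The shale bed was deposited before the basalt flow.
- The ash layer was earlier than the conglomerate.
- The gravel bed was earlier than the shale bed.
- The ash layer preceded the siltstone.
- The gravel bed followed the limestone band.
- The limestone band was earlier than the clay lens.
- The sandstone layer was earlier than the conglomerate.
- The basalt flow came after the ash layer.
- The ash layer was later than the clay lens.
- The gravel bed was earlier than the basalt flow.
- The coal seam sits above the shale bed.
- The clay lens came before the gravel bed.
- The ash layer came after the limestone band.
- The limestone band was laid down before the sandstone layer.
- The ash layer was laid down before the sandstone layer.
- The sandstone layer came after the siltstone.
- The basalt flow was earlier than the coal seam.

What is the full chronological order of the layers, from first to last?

The constraints fix every adjacent pair, so only one ordering works:
the limestone band → the clay lens → the gravel bed → the shale bed → the ash layer → the siltstone → the sandstone layer → the conglomerate → the basalt flow → the coal seam.

the limestone band, the clay lens, the gravel bed, the shale bed, the ash layer, the siltstone, the sandstone layer, the conglomerate, the basalt flow, the coal seam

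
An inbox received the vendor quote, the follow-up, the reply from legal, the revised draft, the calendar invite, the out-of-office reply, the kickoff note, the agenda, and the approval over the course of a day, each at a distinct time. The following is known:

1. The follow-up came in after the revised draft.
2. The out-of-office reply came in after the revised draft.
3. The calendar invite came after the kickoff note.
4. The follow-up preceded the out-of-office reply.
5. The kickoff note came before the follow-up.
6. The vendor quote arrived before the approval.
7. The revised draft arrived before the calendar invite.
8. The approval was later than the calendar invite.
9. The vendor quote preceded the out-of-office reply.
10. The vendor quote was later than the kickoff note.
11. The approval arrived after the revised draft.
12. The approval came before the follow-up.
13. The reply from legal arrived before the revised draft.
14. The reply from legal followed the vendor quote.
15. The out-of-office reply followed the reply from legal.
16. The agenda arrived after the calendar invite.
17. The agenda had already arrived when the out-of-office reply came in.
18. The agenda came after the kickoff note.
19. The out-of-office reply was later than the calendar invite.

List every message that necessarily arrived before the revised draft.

Directly stated before the revised draft: the reply from legal.
The kickoff note reaches the revised draft via the kickoff note → the vendor quote → the reply from legal → the revised draft.
The vendor quote reaches the revised draft via the vendor quote → the reply from legal → the revised draft.

the kickoff note, the reply from legal, the vendor quote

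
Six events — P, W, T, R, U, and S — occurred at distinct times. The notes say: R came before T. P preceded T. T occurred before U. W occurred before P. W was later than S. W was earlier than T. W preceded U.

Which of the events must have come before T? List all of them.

Directly stated before T: P, R, and W.
S reaches T via S → W → T.
No chain forces U ahead of T.

P, R, S, W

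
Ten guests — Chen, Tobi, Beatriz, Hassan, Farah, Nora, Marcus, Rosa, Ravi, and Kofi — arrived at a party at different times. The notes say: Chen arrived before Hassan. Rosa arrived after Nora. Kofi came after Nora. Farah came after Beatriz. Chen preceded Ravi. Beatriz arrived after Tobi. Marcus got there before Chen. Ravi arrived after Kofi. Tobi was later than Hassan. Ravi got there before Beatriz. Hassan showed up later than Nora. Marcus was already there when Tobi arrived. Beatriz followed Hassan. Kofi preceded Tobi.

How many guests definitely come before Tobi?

5

Directly stated before Tobi: Hassan, Kofi, and Marcus.
Chen reaches Tobi via Chen → Hassan → Tobi.
Nora reaches Tobi via Nora → Hassan → Tobi.
No chain forces Farah (or any of the others) ahead of Tobi.
That's Chen, Hassan, Kofi, Marcus, and Nora — 5 in all.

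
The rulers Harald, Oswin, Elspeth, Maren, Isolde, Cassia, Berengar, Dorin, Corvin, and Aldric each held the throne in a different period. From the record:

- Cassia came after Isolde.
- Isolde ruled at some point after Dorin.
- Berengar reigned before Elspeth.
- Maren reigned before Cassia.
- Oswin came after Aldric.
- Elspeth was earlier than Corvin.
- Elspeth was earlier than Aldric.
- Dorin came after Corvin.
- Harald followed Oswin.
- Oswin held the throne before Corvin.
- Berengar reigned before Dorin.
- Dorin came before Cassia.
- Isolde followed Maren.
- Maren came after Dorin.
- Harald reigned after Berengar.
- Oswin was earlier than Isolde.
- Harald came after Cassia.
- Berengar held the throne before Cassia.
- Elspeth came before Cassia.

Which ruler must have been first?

Berengar

Berengar has a chain of constraints placing them before every other ruler, so Berengar must be first.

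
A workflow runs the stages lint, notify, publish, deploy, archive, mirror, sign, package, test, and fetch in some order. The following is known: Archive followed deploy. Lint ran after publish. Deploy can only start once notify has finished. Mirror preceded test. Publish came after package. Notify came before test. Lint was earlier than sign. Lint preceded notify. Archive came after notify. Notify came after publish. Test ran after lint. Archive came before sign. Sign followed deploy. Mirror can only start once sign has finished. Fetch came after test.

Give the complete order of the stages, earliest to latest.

package, publish, lint, notify, deploy, archive, sign, mirror, test, fetch

The constraints fix every adjacent pair, so only one ordering works:
package → publish → lint → notify → deploy → archive → sign → mirror → test → fetch.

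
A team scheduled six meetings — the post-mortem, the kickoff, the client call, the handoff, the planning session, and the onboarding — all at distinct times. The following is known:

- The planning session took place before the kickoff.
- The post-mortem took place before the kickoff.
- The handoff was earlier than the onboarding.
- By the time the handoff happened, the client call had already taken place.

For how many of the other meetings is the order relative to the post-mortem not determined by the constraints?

4

Forced after the post-mortem: the kickoff.
That leaves the client call, the handoff, the onboarding, and the planning session with no forced order relative to the post-mortem — 4.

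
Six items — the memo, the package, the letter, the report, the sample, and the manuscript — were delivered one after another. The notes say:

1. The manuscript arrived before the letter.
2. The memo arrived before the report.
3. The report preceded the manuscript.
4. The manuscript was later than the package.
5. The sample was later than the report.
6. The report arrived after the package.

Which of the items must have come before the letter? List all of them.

Directly stated before the letter: the manuscript.
The memo reaches the letter via the memo → the report → the manuscript → the letter.
The package reaches the letter via the package → the manuscript → the letter.
The report reaches the letter via the report → the manuscript → the letter.

the manuscript, the memo, the package, the report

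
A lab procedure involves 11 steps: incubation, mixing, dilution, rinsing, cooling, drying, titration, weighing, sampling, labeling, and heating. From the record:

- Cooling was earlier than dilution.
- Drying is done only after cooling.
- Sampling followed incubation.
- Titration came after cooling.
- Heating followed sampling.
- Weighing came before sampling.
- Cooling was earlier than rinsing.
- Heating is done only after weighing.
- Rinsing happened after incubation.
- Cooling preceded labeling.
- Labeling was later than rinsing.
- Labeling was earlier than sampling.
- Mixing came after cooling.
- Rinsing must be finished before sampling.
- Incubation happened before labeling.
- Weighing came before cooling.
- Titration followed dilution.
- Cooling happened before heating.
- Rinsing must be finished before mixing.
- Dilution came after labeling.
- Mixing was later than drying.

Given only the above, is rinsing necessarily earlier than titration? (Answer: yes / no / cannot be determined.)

Chain the constraints: rinsing → labeling → dilution → titration. Each link is directly stated, so rinsing comes before titration.

yes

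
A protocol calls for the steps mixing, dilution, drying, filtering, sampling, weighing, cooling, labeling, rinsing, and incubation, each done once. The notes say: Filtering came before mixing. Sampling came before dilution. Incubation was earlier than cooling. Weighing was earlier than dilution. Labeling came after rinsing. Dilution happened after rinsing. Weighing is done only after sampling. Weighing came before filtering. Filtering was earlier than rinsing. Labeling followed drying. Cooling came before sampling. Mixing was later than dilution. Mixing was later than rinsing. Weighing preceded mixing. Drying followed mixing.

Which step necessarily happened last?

Every other step has a chain of constraints placing it before labeling, so labeling is last.

labeling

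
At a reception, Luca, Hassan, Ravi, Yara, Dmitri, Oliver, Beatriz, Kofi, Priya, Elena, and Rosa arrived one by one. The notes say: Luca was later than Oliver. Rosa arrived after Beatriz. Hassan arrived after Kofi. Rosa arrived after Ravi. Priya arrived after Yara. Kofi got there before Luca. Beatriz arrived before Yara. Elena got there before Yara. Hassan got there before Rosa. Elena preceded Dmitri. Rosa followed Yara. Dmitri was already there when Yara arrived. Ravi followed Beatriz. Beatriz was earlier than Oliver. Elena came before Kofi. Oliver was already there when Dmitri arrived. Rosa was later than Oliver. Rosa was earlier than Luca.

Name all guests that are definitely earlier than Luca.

Beatriz, Dmitri, Elena, Hassan, Kofi, Oliver, Ravi, Rosa, Yara

Directly stated before Luca: Kofi, Oliver, and Rosa.
Beatriz reaches Luca via Beatriz → Oliver → Luca.
Dmitri reaches Luca via Dmitri → Yara → Rosa → Luca.
Elena reaches Luca via Elena → Kofi → Luca.
Likewise Hassan, Ravi, and Yara each reach Luca by chaining the stated constraints.
No chain forces Priya ahead of Luca.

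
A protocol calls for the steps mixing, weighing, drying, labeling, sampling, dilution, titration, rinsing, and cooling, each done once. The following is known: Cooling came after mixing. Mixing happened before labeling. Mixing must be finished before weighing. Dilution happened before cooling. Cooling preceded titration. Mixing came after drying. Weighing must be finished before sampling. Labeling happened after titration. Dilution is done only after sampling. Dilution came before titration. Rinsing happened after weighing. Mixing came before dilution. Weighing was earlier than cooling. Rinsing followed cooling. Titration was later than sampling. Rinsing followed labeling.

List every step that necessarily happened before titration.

Directly stated before titration: cooling, dilution, and sampling.
Drying reaches titration via drying → mixing → cooling → titration.
Mixing reaches titration via mixing → cooling → titration.
Weighing reaches titration via weighing → sampling → titration.
No chain forces labeling (or any of the others) ahead of titration.

cooling, dilution, drying, mixing, sampling, weighing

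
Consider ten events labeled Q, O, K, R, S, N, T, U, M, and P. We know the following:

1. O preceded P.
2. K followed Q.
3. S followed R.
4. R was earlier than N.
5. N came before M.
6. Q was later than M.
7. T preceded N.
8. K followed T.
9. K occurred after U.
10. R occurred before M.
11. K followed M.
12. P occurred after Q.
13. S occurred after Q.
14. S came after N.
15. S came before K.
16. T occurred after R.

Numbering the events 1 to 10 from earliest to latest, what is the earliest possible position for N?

R and T must both come before N — 2 forced predecessors.
Nothing else is forced ahead of N, so its earliest slot is position 2 + 1 = 3.

3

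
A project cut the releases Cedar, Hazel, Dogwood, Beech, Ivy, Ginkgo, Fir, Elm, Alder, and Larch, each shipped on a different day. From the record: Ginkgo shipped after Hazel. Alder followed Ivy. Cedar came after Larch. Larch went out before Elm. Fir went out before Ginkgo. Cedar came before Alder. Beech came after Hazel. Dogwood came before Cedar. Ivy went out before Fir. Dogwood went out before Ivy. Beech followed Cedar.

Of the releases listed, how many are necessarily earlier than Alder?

4

Directly stated before Alder: Cedar and Ivy.
Dogwood reaches Alder via Dogwood → Cedar → Alder.
Larch reaches Alder via Larch → Cedar → Alder.
No chain forces Fir (or any of the others) ahead of Alder.
That's Cedar, Dogwood, Ivy, and Larch — 4 in all.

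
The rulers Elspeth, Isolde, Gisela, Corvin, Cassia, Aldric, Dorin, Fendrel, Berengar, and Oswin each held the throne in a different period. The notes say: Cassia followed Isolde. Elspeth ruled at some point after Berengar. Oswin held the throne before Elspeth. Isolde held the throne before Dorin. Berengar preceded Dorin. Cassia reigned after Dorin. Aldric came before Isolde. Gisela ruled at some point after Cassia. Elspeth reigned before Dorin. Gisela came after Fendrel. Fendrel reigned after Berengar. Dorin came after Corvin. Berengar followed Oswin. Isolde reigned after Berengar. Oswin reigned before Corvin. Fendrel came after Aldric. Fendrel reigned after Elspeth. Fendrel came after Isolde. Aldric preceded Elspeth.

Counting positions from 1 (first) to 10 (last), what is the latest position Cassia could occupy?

Cassia must come before Gisela — 1 ruler forced after them.
Everything else can be placed before Cassia in some valid order, so Cassia can sit as late as position 10 − 1 = 9.

9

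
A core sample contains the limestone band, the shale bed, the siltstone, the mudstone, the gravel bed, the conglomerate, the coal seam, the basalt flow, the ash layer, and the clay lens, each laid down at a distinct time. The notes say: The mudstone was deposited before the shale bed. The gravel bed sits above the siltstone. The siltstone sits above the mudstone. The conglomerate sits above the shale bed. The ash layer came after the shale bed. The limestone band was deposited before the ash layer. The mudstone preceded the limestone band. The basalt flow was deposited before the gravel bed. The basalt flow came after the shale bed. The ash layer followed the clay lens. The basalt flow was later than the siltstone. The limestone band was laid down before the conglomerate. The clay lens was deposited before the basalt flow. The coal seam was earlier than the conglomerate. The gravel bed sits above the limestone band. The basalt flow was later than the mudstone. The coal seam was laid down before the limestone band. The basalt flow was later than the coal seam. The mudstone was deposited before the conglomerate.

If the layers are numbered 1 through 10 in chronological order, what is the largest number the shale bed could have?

The shale bed must come before the ash layer, the basalt flow, the conglomerate, and the gravel bed — 4 layers forced after it.
Everything else can be placed before the shale bed in some valid order, so the shale bed can sit as late as position 10 − 4 = 6.

6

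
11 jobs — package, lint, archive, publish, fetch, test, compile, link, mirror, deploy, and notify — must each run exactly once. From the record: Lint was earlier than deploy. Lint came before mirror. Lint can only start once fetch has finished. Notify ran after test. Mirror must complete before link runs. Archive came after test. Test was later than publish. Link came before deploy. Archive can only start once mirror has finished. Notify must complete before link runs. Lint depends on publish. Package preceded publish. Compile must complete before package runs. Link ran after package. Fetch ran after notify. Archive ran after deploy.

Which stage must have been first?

Compile has a chain of constraints placing it before every other stage, so compile must be first.

compile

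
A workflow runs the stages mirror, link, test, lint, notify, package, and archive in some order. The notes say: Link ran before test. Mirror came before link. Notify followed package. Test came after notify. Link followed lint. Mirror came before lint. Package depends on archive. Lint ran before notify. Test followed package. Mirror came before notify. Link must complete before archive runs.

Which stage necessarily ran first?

Mirror has a chain of constraints placing it before every other stage, so mirror must be first.

mirror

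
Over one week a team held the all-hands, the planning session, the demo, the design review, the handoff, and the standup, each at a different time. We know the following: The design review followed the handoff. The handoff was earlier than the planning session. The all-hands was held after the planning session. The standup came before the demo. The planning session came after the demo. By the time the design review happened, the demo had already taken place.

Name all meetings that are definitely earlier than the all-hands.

the demo, the handoff, the planning session, the standup

Directly stated before the all-hands: the planning session.
The demo reaches the all-hands via the demo → the planning session → the all-hands.
The handoff reaches the all-hands via the handoff → the planning session → the all-hands.
The standup reaches the all-hands via the standup → the demo → the planning session → the all-hands.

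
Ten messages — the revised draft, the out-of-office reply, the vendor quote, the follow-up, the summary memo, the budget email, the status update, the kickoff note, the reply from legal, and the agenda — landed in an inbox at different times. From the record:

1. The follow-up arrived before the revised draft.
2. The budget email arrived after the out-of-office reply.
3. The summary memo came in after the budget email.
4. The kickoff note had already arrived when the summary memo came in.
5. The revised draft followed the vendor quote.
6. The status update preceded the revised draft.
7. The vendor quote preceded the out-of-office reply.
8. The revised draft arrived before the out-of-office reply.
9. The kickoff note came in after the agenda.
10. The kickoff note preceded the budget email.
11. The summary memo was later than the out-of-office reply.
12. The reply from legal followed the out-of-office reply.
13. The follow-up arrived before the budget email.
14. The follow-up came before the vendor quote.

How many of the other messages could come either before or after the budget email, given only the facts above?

1

Forced before the budget email: the agenda, the follow-up, the kickoff note, the out-of-office reply, the revised draft, the status update, and the vendor quote; forced after the budget email: the summary memo.
That leaves the reply from legal with no forced order relative to the budget email — 1.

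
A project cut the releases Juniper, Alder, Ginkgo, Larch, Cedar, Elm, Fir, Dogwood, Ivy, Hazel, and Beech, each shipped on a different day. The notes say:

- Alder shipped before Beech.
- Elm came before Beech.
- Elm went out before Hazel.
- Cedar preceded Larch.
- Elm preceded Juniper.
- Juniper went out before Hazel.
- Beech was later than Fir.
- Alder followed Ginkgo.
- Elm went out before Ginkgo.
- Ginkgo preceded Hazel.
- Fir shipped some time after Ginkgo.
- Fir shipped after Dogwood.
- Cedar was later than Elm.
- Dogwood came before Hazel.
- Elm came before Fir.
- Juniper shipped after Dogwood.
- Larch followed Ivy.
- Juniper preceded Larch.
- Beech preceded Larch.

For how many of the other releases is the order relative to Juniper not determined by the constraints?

Forced before Juniper: Dogwood and Elm; forced after Juniper: Hazel and Larch.
That leaves Alder, Beech, Cedar, Fir, Ginkgo, and Ivy with no forced order relative to Juniper — 6.

6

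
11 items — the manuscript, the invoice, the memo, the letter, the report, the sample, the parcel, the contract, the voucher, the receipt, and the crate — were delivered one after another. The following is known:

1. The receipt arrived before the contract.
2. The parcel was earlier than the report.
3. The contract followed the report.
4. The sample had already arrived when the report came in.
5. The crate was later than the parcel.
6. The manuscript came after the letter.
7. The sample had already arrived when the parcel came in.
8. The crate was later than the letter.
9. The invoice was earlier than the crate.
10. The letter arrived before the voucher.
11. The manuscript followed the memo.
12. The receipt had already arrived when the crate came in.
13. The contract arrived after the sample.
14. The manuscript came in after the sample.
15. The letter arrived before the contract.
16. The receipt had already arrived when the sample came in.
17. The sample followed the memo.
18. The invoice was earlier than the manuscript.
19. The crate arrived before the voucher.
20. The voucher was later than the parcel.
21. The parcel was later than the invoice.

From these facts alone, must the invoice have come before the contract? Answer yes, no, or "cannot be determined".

Chain the constraints: the invoice → the parcel → the report → the contract. Each link is directly stated, so the invoice comes before the contract.

yes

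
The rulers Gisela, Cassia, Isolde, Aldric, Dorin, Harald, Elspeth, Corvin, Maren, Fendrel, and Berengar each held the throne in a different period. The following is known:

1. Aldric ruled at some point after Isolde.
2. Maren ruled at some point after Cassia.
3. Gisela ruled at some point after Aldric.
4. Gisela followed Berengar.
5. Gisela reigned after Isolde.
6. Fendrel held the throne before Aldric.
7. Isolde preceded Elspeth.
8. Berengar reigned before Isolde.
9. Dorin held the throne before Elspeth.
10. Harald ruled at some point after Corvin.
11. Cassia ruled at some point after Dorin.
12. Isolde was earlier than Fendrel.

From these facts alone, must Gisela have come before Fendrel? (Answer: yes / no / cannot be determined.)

no

Tracing the constraints gives Fendrel → Aldric → Gisela, so Fendrel must come before Gisela.
That means Gisela cannot be before Fendrel.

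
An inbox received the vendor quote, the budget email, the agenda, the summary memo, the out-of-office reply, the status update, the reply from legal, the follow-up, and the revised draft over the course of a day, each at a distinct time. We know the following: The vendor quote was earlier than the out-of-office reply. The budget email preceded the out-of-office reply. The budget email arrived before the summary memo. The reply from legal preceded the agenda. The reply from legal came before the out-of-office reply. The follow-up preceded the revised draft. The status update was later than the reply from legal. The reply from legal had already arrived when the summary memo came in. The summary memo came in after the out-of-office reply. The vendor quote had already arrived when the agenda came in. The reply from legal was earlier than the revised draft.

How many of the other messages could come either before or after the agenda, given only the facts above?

Forced before the agenda: the reply from legal and the vendor quote.
That leaves the budget email, the follow-up, the out-of-office reply, the revised draft, the status update, and the summary memo with no forced order relative to the agenda — 6.

6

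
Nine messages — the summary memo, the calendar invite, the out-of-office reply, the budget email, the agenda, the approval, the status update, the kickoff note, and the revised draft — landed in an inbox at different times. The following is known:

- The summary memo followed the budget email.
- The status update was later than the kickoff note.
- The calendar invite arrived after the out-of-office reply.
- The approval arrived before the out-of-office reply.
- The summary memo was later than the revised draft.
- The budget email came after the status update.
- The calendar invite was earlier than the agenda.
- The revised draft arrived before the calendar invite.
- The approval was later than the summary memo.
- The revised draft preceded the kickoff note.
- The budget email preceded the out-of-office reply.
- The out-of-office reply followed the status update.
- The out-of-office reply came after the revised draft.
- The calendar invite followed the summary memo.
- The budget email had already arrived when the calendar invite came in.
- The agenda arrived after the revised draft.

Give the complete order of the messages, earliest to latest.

the revised draft, the kickoff note, the status update, the budget email, the summary memo, the approval, the out-of-office reply, the calendar invite, the agenda

The constraints fix every adjacent pair, so only one ordering works:
the revised draft → the kickoff note → the status update → the budget email → the summary memo → the approval → the out-of-office reply → the calendar invite → the agenda.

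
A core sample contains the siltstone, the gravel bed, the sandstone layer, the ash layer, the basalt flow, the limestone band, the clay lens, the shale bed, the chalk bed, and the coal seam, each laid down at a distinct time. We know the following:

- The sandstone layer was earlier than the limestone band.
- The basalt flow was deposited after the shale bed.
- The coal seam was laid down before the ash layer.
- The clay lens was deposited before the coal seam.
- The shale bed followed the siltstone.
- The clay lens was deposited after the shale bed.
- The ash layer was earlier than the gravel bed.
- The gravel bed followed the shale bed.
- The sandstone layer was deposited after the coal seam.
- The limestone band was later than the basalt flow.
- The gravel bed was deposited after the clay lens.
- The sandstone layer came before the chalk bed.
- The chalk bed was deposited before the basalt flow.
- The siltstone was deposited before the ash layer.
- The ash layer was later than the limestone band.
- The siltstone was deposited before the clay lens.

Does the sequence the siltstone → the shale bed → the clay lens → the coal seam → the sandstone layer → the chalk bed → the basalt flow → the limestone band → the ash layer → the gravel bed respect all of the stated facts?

Check each stated constraint against the proposed order — e.g. the siltstone is ahead of the ash layer; the shale bed is ahead of the gravel bed. Every pair is in the required order; nothing is violated.

yes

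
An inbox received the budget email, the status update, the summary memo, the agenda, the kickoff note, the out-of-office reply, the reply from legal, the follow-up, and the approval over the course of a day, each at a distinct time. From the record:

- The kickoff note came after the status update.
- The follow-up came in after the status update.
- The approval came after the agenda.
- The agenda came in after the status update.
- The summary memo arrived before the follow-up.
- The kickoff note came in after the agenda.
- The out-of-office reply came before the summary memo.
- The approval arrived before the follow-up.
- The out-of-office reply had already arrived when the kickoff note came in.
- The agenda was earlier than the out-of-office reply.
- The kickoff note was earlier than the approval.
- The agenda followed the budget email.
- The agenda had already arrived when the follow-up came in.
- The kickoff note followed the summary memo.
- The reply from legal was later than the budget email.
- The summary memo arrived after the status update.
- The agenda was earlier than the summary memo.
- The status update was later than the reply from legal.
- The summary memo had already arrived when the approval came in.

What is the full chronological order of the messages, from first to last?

the budget email, the reply from legal, the status update, the agenda, the out-of-office reply, the summary memo, the kickoff note, the approval, the follow-up

The constraints fix every adjacent pair, so only one ordering works:
the budget email → the reply from legal → the status update → the agenda → the out-of-office reply → the summary memo → the kickoff note → the approval → the follow-up.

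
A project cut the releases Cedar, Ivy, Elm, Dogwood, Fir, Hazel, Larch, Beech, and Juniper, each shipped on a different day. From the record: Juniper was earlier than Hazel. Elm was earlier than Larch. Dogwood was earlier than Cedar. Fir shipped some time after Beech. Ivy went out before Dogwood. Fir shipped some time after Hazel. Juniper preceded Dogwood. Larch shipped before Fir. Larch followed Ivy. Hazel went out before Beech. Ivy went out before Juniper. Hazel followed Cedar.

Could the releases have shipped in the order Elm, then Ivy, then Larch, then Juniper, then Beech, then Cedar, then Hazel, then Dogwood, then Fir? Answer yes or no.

The constraints require Hazel before Beech, but in the proposed sequence Beech appears ahead of Hazel. That one violation is enough.

no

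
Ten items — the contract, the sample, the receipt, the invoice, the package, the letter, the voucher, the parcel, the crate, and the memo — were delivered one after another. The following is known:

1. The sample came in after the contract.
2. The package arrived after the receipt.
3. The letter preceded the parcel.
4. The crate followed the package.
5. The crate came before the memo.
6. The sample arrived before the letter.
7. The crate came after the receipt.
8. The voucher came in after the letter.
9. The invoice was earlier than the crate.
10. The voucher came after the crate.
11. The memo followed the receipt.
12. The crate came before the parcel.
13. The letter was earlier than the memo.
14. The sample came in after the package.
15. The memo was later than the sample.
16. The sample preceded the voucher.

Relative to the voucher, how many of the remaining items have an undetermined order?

Forced before the voucher: the contract, the crate, the invoice, the letter, the package, the receipt, and the sample.
That leaves the memo and the parcel with no forced order relative to the voucher — 2.

2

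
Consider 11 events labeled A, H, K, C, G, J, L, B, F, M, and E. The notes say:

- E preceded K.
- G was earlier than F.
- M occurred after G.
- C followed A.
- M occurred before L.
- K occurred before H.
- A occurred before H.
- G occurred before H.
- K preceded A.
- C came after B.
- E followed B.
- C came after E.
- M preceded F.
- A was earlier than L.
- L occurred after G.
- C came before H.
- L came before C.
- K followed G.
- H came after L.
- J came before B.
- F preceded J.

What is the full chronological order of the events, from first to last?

G, M, F, J, B, E, K, A, L, C, H

The constraints fix every adjacent pair, so only one ordering works:
G → M → F → J → B → E → K → A → L → C → H.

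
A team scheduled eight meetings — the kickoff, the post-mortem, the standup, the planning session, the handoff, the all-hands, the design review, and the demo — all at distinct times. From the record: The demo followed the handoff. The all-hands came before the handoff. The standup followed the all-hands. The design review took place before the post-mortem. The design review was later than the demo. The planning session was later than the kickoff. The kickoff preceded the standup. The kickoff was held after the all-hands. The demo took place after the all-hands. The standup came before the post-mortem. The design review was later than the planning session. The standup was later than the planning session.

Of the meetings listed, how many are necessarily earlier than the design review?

5

Directly stated before the design review: the demo and the planning session.
The all-hands reaches the design review via the all-hands → the demo → the design review.
The handoff reaches the design review via the handoff → the demo → the design review.
The kickoff reaches the design review via the kickoff → the planning session → the design review.
No chain forces the standup (or any of the others) ahead of the design review.
That's the all-hands, the demo, the handoff, the kickoff, and the planning session — 5 in all.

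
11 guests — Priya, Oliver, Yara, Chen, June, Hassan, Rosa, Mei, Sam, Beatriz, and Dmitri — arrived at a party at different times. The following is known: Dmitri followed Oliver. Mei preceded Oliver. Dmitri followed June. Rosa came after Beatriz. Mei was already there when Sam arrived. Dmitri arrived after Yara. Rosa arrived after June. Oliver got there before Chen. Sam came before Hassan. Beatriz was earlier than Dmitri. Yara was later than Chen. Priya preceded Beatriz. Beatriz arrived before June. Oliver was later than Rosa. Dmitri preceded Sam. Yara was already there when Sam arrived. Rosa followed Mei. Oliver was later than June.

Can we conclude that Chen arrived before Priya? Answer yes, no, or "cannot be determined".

Tracing the constraints gives Priya → Beatriz → June → Oliver → Chen, so Priya must come before Chen.
That means Chen cannot be before Priya.

no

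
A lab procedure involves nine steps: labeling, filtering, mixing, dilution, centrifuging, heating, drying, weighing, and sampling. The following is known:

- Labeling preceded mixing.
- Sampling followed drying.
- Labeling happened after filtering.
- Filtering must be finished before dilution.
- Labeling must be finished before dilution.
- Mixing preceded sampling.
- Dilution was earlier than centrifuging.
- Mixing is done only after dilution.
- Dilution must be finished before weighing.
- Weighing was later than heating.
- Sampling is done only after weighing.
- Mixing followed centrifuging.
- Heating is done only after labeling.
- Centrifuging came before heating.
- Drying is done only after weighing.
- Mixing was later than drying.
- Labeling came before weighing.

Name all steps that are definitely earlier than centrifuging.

dilution, filtering, labeling

Directly stated before centrifuging: dilution.
Filtering reaches centrifuging via filtering → dilution → centrifuging.
Labeling reaches centrifuging via labeling → dilution → centrifuging.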